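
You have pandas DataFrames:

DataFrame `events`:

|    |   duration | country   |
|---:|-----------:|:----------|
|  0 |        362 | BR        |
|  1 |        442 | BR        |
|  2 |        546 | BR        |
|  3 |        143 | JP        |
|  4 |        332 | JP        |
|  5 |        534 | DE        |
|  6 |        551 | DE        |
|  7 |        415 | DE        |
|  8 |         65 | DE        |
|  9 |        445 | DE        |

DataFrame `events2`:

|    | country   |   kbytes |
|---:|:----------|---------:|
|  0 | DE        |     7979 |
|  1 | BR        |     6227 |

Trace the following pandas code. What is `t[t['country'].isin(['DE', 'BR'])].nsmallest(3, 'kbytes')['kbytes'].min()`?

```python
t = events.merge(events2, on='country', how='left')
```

merge on 'country' (how='left') → 10 rows:
   duration country  kbytes
0       362      BR  6227.0
1       442      BR  6227.0
2       546      BR  6227.0
3       143      JP     NaN
4       332      JP     NaN
5       534      DE  7979.0
6       551      DE  7979.0
7       415      DE  7979.0
8        65      DE  7979.0
9       445      DE  7979.0
filter rows where country in ['DE', 'BR']:
   duration country  kbytes
0       362      BR  6227.0
1       442      BR  6227.0
2       546      BR  6227.0
5       534      DE  7979.0
6       551      DE  7979.0
7       415      DE  7979.0
8        65      DE  7979.0
9       445      DE  7979.0
take 3 rows with smallest kbytes:
   duration country  kbytes
0       362      BR  6227.0
1       442      BR  6227.0
2       546      BR  6227.0
min of column 'kbytes' → 6227.0

6227.0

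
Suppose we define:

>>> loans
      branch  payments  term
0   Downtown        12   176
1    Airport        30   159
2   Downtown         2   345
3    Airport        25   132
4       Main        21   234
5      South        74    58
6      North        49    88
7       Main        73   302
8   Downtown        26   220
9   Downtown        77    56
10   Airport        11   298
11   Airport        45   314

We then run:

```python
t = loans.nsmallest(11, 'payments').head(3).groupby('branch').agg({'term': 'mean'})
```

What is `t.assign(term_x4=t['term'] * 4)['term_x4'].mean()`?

take 11 rows with smallest payments:
      branch  payments  term
2   Downtown         2   345
10   Airport        11   298
0   Downtown        12   176
4       Main        21   234
3    Airport        25   132
8   Downtown        26   220
1    Airport        30   159
11   Airport        45   314
6      North        49    88
7       Main        73   302
5      South        74    58
take first 3 rows:
      branch  payments  term
2   Downtown         2   345
10   Airport        11   298
0   Downtown        12   176
group by branch, mean of term:
           term
branch         
Airport   298.0
Downtown  260.5
add column term_x4 = t['term'] * 4:
           term  term_x4
branch                  
Airport   298.0   1192.0
Downtown  260.5   1042.0

1117.0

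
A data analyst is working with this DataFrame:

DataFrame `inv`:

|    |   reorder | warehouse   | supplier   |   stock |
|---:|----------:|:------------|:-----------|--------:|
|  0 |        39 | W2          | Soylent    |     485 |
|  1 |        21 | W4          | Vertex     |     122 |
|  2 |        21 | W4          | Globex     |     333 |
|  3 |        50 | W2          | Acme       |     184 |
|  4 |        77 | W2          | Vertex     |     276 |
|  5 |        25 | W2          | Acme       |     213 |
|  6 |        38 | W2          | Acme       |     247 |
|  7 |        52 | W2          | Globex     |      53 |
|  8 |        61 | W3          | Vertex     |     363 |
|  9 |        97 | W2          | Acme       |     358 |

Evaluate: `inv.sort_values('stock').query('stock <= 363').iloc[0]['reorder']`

52

sort by stock:
   reorder warehouse supplier  stock
7       52        W2   Globex     53
1       21        W4   Vertex    122
3       50        W2     Acme    184
5       25        W2     Acme    213
6       38        W2     Acme    247
4       77        W2   Vertex    276
2       21        W4   Globex    333
9       97        W2     Acme    358
8       61        W3   Vertex    363
0       39        W2  Soylent    485
filter rows where stock <= 363:
   reorder warehouse supplier  stock
7       52        W2   Globex     53
1       21        W4   Vertex    122
3       50        W2     Acme    184
5       25        W2     Acme    213
6       38        W2     Acme    247
4       77        W2   Vertex    276
2       21        W4   Globex    333
9       97        W2     Acme    358
8       61        W3   Vertex    363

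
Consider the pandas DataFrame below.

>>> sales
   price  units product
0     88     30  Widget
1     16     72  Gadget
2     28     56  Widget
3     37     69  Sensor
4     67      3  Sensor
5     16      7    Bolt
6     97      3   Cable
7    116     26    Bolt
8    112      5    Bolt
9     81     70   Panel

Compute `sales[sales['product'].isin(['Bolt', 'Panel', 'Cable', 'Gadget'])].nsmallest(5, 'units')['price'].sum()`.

422

filter rows where product in ['Bolt', 'Panel', 'Cable', 'Gadget']:
   price  units product
1     16     72  Gadget
5     16      7    Bolt
6     97      3   Cable
7    116     26    Bolt
8    112      5    Bolt
9     81     70   Panel
take 5 rows with smallest units:
   price  units product
6     97      3   Cable
8    112      5    Bolt
5     16      7    Bolt
7    116     26    Bolt
9     81     70   Panel
The sum of column 'price' is 422.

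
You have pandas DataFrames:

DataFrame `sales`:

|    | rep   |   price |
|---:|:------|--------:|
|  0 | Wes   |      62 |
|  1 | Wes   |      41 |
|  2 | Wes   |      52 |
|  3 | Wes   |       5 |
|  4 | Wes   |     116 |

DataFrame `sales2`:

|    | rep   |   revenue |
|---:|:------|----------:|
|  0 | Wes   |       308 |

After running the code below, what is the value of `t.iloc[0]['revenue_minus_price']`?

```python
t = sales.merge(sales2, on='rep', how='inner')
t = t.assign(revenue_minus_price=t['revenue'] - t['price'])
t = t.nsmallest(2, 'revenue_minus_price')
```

192

merge on 'rep' (how='inner') → 5 rows:
   rep  price  revenue
0  Wes     62      308
1  Wes     41      308
2  Wes     52      308
3  Wes      5      308
4  Wes    116      308
add column revenue_minus_price = t['revenue'] - t['price']:
   rep  price  revenue  revenue_minus_price
0  Wes     62      308                  246
1  Wes     41      308                  267
2  Wes     52      308                  256
3  Wes      5      308                  303
4  Wes    116      308                  192
take 2 rows with smallest revenue_minus_price:
   rep  price  revenue  revenue_minus_price
4  Wes    116      308                  192
0  Wes     62      308                  246
value at position 0, column 'revenue_minus_price' → 192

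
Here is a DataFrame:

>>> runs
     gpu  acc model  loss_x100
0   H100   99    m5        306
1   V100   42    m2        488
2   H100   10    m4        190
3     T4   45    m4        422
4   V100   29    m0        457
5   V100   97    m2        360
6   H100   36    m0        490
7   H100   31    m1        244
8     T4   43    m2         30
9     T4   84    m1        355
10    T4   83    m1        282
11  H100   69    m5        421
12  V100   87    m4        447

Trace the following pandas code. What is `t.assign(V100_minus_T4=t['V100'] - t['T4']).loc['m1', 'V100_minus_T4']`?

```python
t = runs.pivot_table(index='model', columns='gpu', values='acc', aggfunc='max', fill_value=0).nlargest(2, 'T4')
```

pivot: rows=model, cols=gpu, max(acc):
gpu    H100  T4  V100
model                
m0       36   0    29
m1       31  84     0
m2        0  43    97
m4       10  45    87
m5       99   0     0
take 2 rows with largest T4:
gpu    H100  T4  V100
model                
m1       31  84     0
m4       10  45    87
add column V100_minus_T4 = t['V100'] - t['T4']:
gpu    H100  T4  V100  V100_minus_T4
model                               
m1       31  84     0            -84
m4       10  45    87             42
The value at row 'm1', column 'V100_minus_T4' is -84.

-84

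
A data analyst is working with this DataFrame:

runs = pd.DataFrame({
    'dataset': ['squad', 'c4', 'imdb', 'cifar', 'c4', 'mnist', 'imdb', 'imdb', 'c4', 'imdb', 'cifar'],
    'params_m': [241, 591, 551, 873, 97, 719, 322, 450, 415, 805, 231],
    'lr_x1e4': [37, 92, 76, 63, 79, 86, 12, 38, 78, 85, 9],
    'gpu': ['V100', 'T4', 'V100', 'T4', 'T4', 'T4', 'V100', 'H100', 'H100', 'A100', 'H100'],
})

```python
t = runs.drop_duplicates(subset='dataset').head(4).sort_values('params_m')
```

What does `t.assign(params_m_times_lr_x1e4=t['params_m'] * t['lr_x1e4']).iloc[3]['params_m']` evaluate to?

873

drop duplicate dataset (keep=first):
  dataset  params_m  lr_x1e4   gpu
0   squad       241       37  V100
1      c4       591       92    T4
2    imdb       551       76  V100
3   cifar       873       63    T4
5   mnist       719       86    T4
take first 4 rows:
  dataset  params_m  lr_x1e4   gpu
0   squad       241       37  V100
1      c4       591       92    T4
2    imdb       551       76  V100
3   cifar       873       63    T4
sort by params_m:
  dataset  params_m  lr_x1e4   gpu
0   squad       241       37  V100
2    imdb       551       76  V100
1      c4       591       92    T4
3   cifar       873       63    T4
add column params_m_times_lr_x1e4 = t['params_m'] * t['lr_x1e4']:
  dataset  params_m  lr_x1e4   gpu  params_m_times_lr_x1e4
0   squad       241       37  V100                    8917
2    imdb       551       76  V100                   41876
1      c4       591       92    T4                   54372
3   cifar       873       63    T4                   54999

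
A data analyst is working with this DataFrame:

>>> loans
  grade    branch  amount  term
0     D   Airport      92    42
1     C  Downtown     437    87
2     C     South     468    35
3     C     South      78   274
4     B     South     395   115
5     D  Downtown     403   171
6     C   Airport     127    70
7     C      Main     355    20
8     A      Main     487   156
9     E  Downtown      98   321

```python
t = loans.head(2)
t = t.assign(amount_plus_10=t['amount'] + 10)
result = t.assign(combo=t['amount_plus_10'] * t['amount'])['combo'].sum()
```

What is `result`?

take first 2 rows:
  grade    branch  amount  term
0     D   Airport      92    42
1     C  Downtown     437    87
add column amount_plus_10 = t['amount'] + 10:
  grade    branch  amount  term  amount_plus_10
0     D   Airport      92    42             102
1     C  Downtown     437    87             447
add column combo = t['amount_plus_10'] * t['amount']:
  grade    branch  amount  term  amount_plus_10   combo
0     D   Airport      92    42             102    9384
1     C  Downtown     437    87             447  195339

204723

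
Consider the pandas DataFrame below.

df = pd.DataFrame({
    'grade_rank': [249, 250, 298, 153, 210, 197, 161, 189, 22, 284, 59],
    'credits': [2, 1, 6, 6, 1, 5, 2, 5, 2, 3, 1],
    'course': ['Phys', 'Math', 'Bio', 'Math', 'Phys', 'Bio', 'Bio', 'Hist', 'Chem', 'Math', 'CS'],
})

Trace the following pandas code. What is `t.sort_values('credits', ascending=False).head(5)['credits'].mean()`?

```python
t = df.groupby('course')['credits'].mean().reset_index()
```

3.23333333333

group by course, mean of credits:
course
Bio     4.333333
CS      1.000000
Chem    2.000000
Hist    5.000000
Math    3.333333
Phys    1.500000
Name: credits, dtype: float64
reset_index():
  course   credits
0    Bio  4.333333
1     CS  1.000000
2   Chem  2.000000
3   Hist  5.000000
4   Math  3.333333
5   Phys  1.500000
sort by credits descending:
  course   credits
3   Hist  5.000000
0    Bio  4.333333
4   Math  3.333333
2   Chem  2.000000
5   Phys  1.500000
1     CS  1.000000
take first 5 rows:
  course   credits
3   Hist  5.000000
0    Bio  4.333333
4   Math  3.333333
2   Chem  2.000000
5   Phys  1.500000
mean of column 'credits' → 3.23333333333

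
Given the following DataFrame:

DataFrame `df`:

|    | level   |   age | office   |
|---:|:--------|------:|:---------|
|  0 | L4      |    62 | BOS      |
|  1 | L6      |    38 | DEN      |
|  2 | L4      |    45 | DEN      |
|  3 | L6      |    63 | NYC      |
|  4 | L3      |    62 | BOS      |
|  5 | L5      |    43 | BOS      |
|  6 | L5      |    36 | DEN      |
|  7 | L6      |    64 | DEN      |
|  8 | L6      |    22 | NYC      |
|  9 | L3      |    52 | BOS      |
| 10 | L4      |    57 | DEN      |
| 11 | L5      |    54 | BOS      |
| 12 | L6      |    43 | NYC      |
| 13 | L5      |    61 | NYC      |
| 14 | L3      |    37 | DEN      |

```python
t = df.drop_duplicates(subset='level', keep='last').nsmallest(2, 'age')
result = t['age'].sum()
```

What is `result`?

80

drop duplicate level (keep=last):
   level  age office
10    L4   57    DEN
12    L6   43    NYC
13    L5   61    NYC
14    L3   37    DEN
take 2 rows with smallest age:
   level  age office
14    L3   37    DEN
12    L6   43    NYC
Then the sum of column 'age': 80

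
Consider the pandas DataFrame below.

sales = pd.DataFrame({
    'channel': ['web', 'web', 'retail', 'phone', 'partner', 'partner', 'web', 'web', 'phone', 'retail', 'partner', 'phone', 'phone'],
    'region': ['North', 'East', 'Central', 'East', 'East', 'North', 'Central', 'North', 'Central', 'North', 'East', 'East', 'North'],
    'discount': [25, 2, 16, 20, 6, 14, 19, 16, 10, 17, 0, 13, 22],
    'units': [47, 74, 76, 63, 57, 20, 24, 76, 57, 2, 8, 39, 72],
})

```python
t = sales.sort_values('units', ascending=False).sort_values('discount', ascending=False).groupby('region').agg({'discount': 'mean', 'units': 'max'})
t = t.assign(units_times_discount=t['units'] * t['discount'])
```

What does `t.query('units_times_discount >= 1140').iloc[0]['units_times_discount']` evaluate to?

1140.0

sort by units descending:
    channel   region  discount  units
2    retail  Central        16     76
7       web    North        16     76
1       web     East         2     74
12    phone    North        22     72
3     phone     East        20     63
4   partner     East         6     57
8     phone  Central        10     57
0       web    North        25     47
11    phone     East        13     39
6       web  Central        19     24
5   partner    North        14     20
10  partner     East         0      8
9    retail    North        17      2
sort by discount descending:
    channel   region  discount  units
0       web    North        25     47
12    phone    North        22     72
3     phone     East        20     63
6       web  Central        19     24
9    retail    North        17      2
2    retail  Central        16     76
7       web    North        16     76
5   partner    North        14     20
11    phone     East        13     39
8     phone  Central        10     57
4   partner     East         6     57
1       web     East         2     74
10  partner     East         0      8
group by region: mean(discount), max(units):
         discount  units
region                  
Central      15.0     76
East          8.2     74
North        18.8     76
add column units_times_discount = t['units'] * t['discount']:
         discount  units  units_times_discount
region                                        
Central      15.0     76                1140.0
East          8.2     74                 606.8
North        18.8     76                1428.8
filter rows where units_times_discount >= 1140:
         discount  units  units_times_discount
region                                        
Central      15.0     76                1140.0
North        18.8     76                1428.8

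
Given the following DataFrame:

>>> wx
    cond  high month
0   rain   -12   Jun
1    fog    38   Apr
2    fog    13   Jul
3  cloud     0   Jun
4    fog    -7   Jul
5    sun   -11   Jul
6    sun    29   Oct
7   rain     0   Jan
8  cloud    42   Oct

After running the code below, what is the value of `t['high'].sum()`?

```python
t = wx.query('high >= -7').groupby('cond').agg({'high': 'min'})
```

22

filter rows where high >= -7:
    cond  high month
1    fog    38   Apr
2    fog    13   Jul
3  cloud     0   Jun
4    fog    -7   Jul
6    sun    29   Oct
7   rain     0   Jan
8  cloud    42   Oct
group by cond, min of high:
       high
cond       
cloud     0
fog      -7
rain      0
sun      29
Hence 22.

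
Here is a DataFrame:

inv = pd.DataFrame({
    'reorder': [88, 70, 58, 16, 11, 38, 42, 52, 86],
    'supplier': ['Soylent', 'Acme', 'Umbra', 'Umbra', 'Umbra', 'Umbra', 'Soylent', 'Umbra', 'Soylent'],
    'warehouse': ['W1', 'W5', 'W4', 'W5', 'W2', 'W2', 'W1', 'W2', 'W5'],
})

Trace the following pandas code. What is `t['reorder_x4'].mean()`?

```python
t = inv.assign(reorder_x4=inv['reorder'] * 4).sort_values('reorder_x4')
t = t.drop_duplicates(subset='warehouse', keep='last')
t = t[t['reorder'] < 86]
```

220.0

add column reorder_x4 = inv['reorder'] * 4:
   reorder supplier warehouse  reorder_x4
0       88  Soylent        W1         352
1       70     Acme        W5         280
2       58    Umbra        W4         232
3       16    Umbra        W5          64
4       11    Umbra        W2          44
5       38    Umbra        W2         152
6       42  Soylent        W1         168
7       52    Umbra        W2         208
8       86  Soylent        W5         344
sort by reorder_x4:
   reorder supplier warehouse  reorder_x4
4       11    Umbra        W2          44
3       16    Umbra        W5          64
5       38    Umbra        W2         152
6       42  Soylent        W1         168
7       52    Umbra        W2         208
2       58    Umbra        W4         232
1       70     Acme        W5         280
8       86  Soylent        W5         344
0       88  Soylent        W1         352
drop duplicate warehouse (keep=last):
   reorder supplier warehouse  reorder_x4
7       52    Umbra        W2         208
2       58    Umbra        W4         232
8       86  Soylent        W5         344
0       88  Soylent        W1         352
filter rows where reorder < 86:
   reorder supplier warehouse  reorder_x4
7       52    Umbra        W2         208
2       58    Umbra        W4         232
Reading off the mean of column 'reorder_x4', we get 220.0.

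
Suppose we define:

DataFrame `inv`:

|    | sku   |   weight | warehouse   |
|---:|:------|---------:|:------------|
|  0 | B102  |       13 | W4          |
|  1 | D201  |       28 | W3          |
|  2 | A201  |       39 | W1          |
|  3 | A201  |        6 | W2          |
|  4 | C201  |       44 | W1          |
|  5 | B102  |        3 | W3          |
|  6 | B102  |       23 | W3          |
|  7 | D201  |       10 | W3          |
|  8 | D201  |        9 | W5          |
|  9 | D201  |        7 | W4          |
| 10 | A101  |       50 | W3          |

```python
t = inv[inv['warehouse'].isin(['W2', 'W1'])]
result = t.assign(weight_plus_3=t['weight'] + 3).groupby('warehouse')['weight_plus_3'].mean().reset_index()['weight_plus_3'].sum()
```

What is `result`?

filter rows where warehouse in ['W2', 'W1']:
    sku  weight warehouse
2  A201      39        W1
3  A201       6        W2
4  C201      44        W1
add column weight_plus_3 = t['weight'] + 3:
    sku  weight warehouse  weight_plus_3
2  A201      39        W1             42
3  A201       6        W2              9
4  C201      44        W1             47
group by warehouse, mean of weight_plus_3:
warehouse
W1    44.5
W2     9.0
Name: weight_plus_3, dtype: float64
reset_index():
  warehouse  weight_plus_3
0        W1           44.5
1        W2            9.0
sum of column 'weight_plus_3' → 53.5

53.5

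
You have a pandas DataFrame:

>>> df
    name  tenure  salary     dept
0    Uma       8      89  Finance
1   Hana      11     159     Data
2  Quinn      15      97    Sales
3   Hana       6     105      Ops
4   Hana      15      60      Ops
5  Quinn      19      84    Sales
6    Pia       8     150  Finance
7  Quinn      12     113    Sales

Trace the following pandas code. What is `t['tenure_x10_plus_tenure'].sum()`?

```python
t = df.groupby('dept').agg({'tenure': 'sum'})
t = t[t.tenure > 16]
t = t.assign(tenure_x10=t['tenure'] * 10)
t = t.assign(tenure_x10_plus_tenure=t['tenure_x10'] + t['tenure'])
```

737

group by dept, sum of tenure:
         tenure
dept           
Data         11
Finance      16
Ops          21
Sales        46
filter rows where tenure > 16:
       tenure
dept         
Ops        21
Sales      46
add column tenure_x10 = t['tenure'] * 10:
       tenure  tenure_x10
dept                     
Ops        21         210
Sales      46         460
add column tenure_x10_plus_tenure = t['tenure_x10'] + t['tenure']:
       tenure  tenure_x10  tenure_x10_plus_tenure
dept                                             
Ops        21         210                     231
Sales      46         460                     506
Hence 737.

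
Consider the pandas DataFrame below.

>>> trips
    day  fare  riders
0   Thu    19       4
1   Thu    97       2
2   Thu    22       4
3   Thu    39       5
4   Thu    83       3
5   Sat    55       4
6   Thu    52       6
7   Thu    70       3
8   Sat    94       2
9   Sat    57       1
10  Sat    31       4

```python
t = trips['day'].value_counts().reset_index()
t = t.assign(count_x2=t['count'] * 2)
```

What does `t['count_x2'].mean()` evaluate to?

value_counts of day:
day
Thu    7
Sat    4
Name: count, dtype: int64
reset_index():
   day  count
0  Thu      7
1  Sat      4
add column count_x2 = t['count'] * 2:
   day  count  count_x2
0  Thu      7        14
1  Sat      4         8
mean of column 'count_x2' → 11.0

11.0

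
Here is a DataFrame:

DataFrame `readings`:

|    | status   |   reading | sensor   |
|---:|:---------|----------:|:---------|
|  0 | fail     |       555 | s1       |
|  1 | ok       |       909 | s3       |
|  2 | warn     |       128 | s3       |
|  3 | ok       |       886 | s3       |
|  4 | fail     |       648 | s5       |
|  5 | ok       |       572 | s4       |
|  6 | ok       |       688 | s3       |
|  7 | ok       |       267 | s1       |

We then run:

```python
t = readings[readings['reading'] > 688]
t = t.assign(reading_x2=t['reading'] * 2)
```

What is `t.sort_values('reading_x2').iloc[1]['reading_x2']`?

1818

filter rows where reading > 688:
  status  reading sensor
1     ok      909     s3
3     ok      886     s3
add column reading_x2 = t['reading'] * 2:
  status  reading sensor  reading_x2
1     ok      909     s3        1818
3     ok      886     s3        1772
sort by reading_x2:
  status  reading sensor  reading_x2
3     ok      886     s3        1772
1     ok      909     s3        1818
Hence 1818.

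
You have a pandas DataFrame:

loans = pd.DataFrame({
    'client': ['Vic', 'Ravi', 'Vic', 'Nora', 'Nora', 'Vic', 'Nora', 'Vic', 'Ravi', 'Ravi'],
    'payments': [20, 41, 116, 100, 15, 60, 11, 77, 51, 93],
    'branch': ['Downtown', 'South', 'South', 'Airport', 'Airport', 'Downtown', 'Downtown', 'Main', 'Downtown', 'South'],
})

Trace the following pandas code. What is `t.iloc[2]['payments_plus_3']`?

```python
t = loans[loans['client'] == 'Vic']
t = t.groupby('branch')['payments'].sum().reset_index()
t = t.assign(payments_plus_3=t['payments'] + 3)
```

119

filter rows where client == 'Vic':
  client  payments    branch
0    Vic        20  Downtown
2    Vic       116     South
5    Vic        60  Downtown
7    Vic        77      Main
group by branch, sum of payments:
branch
Downtown     80
Main         77
South       116
Name: payments, dtype: int64
reset_index():
     branch  payments
0  Downtown        80
1      Main        77
2     South       116
add column payments_plus_3 = t['payments'] + 3:
     branch  payments  payments_plus_3
0  Downtown        80               83
1      Main        77               80
2     South       116              119
Then the value at position 2, column 'payments_plus_3': 119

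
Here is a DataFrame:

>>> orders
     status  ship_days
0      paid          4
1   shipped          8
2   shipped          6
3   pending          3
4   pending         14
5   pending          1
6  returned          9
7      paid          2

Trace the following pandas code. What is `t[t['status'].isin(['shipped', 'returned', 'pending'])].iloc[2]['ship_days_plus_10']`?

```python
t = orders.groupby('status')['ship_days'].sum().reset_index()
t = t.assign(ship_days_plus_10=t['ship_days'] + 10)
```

24

group by status, sum of ship_days:
status
paid         6
pending     18
returned     9
shipped     14
Name: ship_days, dtype: int64
reset_index():
     status  ship_days
0      paid          6
1   pending         18
2  returned          9
3   shipped         14
add column ship_days_plus_10 = t['ship_days'] + 10:
     status  ship_days  ship_days_plus_10
0      paid          6                 16
1   pending         18                 28
2  returned          9                 19
3   shipped         14                 24
filter rows where status in ['shipped', 'returned', 'pending']:
     status  ship_days  ship_days_plus_10
1   pending         18                 28
2  returned          9                 19
3   shipped         14                 24
Hence 24.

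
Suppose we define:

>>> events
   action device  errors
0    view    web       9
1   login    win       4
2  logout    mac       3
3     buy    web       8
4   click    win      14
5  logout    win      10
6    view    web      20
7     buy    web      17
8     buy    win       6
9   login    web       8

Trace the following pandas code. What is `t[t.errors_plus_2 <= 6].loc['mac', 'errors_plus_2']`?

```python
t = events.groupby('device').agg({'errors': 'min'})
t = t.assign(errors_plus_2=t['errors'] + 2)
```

group by device, min of errors:
        errors
device        
mac          3
web          8
win          4
add column errors_plus_2 = t['errors'] + 2:
        errors  errors_plus_2
device                       
mac          3              5
web          8             10
win          4              6
filter rows where errors_plus_2 <= 6:
        errors  errors_plus_2
device                       
mac          3              5
win          4              6
Then the value at row 'mac', column 'errors_plus_2': 5

5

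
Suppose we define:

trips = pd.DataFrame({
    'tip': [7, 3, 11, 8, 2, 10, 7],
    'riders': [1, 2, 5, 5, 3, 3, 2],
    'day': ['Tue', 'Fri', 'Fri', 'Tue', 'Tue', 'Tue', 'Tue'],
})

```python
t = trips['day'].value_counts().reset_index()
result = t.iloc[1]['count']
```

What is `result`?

value_counts of day:
day
Tue    5
Fri    2
Name: count, dtype: int64
reset_index():
   day  count
0  Tue      5
1  Fri      2

2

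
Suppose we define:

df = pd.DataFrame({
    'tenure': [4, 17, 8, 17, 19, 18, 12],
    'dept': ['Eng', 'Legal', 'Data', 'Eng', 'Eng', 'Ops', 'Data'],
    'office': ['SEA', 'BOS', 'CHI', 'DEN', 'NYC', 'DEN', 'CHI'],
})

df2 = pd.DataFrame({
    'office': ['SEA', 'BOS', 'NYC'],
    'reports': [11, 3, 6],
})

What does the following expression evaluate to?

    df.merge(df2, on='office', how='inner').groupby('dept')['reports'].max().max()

merge on 'office' (how='inner') → 3 rows:
   tenure   dept office  reports
0       4    Eng    SEA       11
1      17  Legal    BOS        3
2      19    Eng    NYC        6
group by dept, max of reports:
dept
Eng      11
Legal     3
Name: reports, dtype: int64
Taking the max of the resulting series gives 11.

11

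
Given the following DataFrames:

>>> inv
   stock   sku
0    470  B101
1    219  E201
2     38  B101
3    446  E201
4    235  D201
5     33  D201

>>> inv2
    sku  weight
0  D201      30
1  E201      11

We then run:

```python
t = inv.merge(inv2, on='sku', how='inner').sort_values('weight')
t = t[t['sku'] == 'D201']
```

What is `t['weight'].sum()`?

merge on 'sku' (how='inner') → 4 rows:
   stock   sku  weight
0    219  E201      11
1    446  E201      11
2    235  D201      30
3     33  D201      30
sort by weight:
   stock   sku  weight
0    219  E201      11
1    446  E201      11
2    235  D201      30
3     33  D201      30
filter rows where sku == 'D201':
   stock   sku  weight
2    235  D201      30
3     33  D201      30
Then the sum of column 'weight': 60

60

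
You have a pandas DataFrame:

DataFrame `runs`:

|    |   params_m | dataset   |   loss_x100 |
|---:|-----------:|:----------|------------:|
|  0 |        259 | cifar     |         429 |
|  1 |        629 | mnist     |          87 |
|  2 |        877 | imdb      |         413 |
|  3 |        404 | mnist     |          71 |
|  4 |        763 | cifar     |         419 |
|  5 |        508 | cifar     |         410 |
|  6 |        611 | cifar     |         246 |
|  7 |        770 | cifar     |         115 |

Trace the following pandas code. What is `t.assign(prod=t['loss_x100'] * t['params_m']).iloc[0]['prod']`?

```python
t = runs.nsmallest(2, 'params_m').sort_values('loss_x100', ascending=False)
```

111111

take 2 rows with smallest params_m:
   params_m dataset  loss_x100
0       259   cifar        429
3       404   mnist         71
sort by loss_x100 descending:
   params_m dataset  loss_x100
0       259   cifar        429
3       404   mnist         71
add column prod = t['loss_x100'] * t['params_m']:
   params_m dataset  loss_x100    prod
0       259   cifar        429  111111
3       404   mnist         71   28684
So iloc[0]['prod'] = 111111.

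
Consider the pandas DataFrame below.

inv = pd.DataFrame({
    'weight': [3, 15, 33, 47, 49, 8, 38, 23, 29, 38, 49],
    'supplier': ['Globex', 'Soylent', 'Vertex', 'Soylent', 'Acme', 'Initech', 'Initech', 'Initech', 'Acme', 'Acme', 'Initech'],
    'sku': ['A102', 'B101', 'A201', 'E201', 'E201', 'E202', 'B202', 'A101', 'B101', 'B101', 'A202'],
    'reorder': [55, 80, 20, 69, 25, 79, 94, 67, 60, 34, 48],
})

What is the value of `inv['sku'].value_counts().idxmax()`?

value_counts of sku:
sku
B101    3
E201    2
A102    1
A201    1
E202    1
B202    1
A101    1
A202    1
Name: count, dtype: int64
Then the label with the largest value: B101

B101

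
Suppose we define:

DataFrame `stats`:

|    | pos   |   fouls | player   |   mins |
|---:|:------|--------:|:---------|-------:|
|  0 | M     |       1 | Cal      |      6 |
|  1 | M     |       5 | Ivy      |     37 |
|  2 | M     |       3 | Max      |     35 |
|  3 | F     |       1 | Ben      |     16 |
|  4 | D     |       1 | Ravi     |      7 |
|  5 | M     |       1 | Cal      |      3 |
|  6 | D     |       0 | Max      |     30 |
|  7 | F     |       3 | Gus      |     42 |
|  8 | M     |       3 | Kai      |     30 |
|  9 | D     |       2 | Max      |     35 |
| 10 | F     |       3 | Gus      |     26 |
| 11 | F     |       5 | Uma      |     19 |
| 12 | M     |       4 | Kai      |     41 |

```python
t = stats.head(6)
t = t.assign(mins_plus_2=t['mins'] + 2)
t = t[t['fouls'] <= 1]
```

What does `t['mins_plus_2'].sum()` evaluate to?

40

take first 6 rows:
  pos  fouls player  mins
0   M      1    Cal     6
1   M      5    Ivy    37
2   M      3    Max    35
3   F      1    Ben    16
4   D      1   Ravi     7
5   M      1    Cal     3
add column mins_plus_2 = t['mins'] + 2:
  pos  fouls player  mins  mins_plus_2
0   M      1    Cal     6            8
1   M      5    Ivy    37           39
2   M      3    Max    35           37
3   F      1    Ben    16           18
4   D      1   Ravi     7            9
5   M      1    Cal     3            5
filter rows where fouls <= 1:
  pos  fouls player  mins  mins_plus_2
0   M      1    Cal     6            8
3   F      1    Ben    16           18
4   D      1   Ravi     7            9
5   M      1    Cal     3            5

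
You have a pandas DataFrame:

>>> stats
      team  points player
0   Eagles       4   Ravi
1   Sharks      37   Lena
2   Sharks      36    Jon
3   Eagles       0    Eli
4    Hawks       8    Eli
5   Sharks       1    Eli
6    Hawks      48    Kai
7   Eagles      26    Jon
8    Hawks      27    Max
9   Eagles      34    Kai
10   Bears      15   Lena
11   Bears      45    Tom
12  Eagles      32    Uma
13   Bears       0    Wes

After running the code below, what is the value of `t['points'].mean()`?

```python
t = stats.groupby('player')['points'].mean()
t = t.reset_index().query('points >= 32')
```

group by player, mean of points:
player
Eli      3.0
Jon     31.0
Kai     41.0
Lena    26.0
Max     27.0
Ravi     4.0
Tom     45.0
Uma     32.0
Wes      0.0
Name: points, dtype: float64
reset_index():
  player  points
0    Eli     3.0
1    Jon    31.0
2    Kai    41.0
3   Lena    26.0
4    Max    27.0
5   Ravi     4.0
6    Tom    45.0
7    Uma    32.0
8    Wes     0.0
filter rows where points >= 32:
  player  points
2    Kai    41.0
6    Tom    45.0
7    Uma    32.0

39.3333333333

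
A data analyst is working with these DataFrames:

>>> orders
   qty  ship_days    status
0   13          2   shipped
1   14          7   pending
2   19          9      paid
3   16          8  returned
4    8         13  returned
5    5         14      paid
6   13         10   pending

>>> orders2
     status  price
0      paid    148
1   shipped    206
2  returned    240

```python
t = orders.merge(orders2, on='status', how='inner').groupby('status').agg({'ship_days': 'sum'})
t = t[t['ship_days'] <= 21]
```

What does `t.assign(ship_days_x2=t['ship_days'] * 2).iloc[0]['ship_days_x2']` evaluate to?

42

merge on 'status' (how='inner') → 5 rows:
   qty  ship_days    status  price
0   13          2   shipped    206
1   19          9      paid    148
2   16          8  returned    240
3    8         13  returned    240
4    5         14      paid    148
group by status, sum of ship_days:
          ship_days
status             
paid             23
returned         21
shipped           2
filter rows where ship_days <= 21:
          ship_days
status             
returned         21
shipped           2
add column ship_days_x2 = t['ship_days'] * 2:
          ship_days  ship_days_x2
status                           
returned         21            42
shipped           2             4
value at position 0, column 'ship_days_x2' → 42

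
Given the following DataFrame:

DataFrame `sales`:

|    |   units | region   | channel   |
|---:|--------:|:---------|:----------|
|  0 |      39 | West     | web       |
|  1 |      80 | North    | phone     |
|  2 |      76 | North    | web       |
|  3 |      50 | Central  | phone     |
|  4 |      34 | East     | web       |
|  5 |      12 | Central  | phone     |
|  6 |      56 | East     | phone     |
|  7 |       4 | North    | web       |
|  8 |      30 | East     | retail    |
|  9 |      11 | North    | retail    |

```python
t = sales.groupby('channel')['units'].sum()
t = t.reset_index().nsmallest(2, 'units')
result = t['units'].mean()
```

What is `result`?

97.0

group by channel, sum of units:
channel
phone     198
retail     41
web       153
Name: units, dtype: int64
reset_index():
  channel  units
0   phone    198
1  retail     41
2     web    153
take 2 rows with smallest units:
  channel  units
1  retail     41
2     web    153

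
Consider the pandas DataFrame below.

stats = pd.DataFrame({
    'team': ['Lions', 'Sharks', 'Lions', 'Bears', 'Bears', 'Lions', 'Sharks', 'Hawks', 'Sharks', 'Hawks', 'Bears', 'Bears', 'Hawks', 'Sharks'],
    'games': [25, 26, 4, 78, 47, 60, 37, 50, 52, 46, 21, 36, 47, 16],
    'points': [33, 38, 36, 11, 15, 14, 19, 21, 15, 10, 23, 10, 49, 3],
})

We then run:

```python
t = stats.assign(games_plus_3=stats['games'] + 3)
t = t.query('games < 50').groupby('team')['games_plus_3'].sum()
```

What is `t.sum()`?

add column games_plus_3 = stats['games'] + 3:
      team  games  points  games_plus_3
0    Lions     25      33            28
1   Sharks     26      38            29
2    Lions      4      36             7
3    Bears     78      11            81
4    Bears     47      15            50
5    Lions     60      14            63
6   Sharks     37      19            40
7    Hawks     50      21            53
8   Sharks     52      15            55
9    Hawks     46      10            49
10   Bears     21      23            24
11   Bears     36      10            39
12   Hawks     47      49            50
13  Sharks     16       3            19
filter rows where games < 50:
      team  games  points  games_plus_3
0    Lions     25      33            28
1   Sharks     26      38            29
2    Lions      4      36             7
4    Bears     47      15            50
6   Sharks     37      19            40
9    Hawks     46      10            49
10   Bears     21      23            24
11   Bears     36      10            39
12   Hawks     47      49            50
13  Sharks     16       3            19
group by team, sum of games_plus_3:
team
Bears     113
Hawks      99
Lions      35
Sharks     88
Name: games_plus_3, dtype: int64
Finally, sum of the resulting series = 335.

335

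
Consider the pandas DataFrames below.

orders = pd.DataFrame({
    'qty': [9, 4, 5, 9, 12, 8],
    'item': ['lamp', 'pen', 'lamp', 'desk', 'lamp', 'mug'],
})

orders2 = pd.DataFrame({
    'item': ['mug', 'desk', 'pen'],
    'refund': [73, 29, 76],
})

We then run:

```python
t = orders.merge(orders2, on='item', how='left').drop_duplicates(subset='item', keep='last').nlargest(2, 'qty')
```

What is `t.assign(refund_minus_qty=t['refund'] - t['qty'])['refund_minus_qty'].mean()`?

merge on 'item' (how='left') → 6 rows:
   qty  item  refund
0    9  lamp     NaN
1    4   pen    76.0
2    5  lamp     NaN
3    9  desk    29.0
4   12  lamp     NaN
5    8   mug    73.0
drop duplicate item (keep=last):
   qty  item  refund
1    4   pen    76.0
3    9  desk    29.0
4   12  lamp     NaN
5    8   mug    73.0
take 2 rows with largest qty:
   qty  item  refund
4   12  lamp     NaN
3    9  desk    29.0
add column refund_minus_qty = t['refund'] - t['qty']:
   qty  item  refund  refund_minus_qty
4   12  lamp     NaN               NaN
3    9  desk    29.0              20.0

20.0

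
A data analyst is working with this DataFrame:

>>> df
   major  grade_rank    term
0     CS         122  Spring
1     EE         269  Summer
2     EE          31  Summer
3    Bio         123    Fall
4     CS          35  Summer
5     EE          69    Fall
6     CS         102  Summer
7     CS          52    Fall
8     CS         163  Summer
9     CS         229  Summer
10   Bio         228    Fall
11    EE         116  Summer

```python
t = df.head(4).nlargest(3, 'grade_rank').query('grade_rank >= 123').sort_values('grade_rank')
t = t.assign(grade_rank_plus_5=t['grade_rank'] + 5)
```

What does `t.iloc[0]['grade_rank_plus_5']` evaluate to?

128

take first 4 rows:
  major  grade_rank    term
0    CS         122  Spring
1    EE         269  Summer
2    EE          31  Summer
3   Bio         123    Fall
take 3 rows with largest grade_rank:
  major  grade_rank    term
1    EE         269  Summer
3   Bio         123    Fall
0    CS         122  Spring
filter rows where grade_rank >= 123:
  major  grade_rank    term
1    EE         269  Summer
3   Bio         123    Fall
sort by grade_rank:
  major  grade_rank    term
3   Bio         123    Fall
1    EE         269  Summer
add column grade_rank_plus_5 = t['grade_rank'] + 5:
  major  grade_rank    term  grade_rank_plus_5
3   Bio         123    Fall                128
1    EE         269  Summer                274
value at position 0, column 'grade_rank_plus_5' → 128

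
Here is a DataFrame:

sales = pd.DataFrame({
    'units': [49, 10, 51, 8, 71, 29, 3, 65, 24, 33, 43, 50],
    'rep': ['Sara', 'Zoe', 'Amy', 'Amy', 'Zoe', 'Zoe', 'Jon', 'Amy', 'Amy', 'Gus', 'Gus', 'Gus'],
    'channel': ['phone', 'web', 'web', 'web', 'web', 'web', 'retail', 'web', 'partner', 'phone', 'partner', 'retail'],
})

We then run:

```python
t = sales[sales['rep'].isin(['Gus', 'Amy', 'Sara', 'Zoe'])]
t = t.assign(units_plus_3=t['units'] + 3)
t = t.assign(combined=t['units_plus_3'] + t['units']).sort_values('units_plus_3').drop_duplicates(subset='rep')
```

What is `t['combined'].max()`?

filter rows where rep in ['Gus', 'Amy', 'Sara', 'Zoe']:
    units   rep  channel
0      49  Sara    phone
1      10   Zoe      web
2      51   Amy      web
3       8   Amy      web
4      71   Zoe      web
5      29   Zoe      web
7      65   Amy      web
8      24   Amy  partner
9      33   Gus    phone
10     43   Gus  partner
11     50   Gus   retail
add column units_plus_3 = t['units'] + 3:
    units   rep  channel  units_plus_3
0      49  Sara    phone            52
1      10   Zoe      web            13
2      51   Amy      web            54
3       8   Amy      web            11
4      71   Zoe      web            74
5      29   Zoe      web            32
7      65   Amy      web            68
8      24   Amy  partner            27
9      33   Gus    phone            36
10     43   Gus  partner            46
11     50   Gus   retail            53
add column combined = t['units_plus_3'] + t['units']:
    units   rep  channel  units_plus_3  combined
0      49  Sara    phone            52       101
1      10   Zoe      web            13        23
2      51   Amy      web            54       105
3       8   Amy      web            11        19
4      71   Zoe      web            74       145
5      29   Zoe      web            32        61
7      65   Amy      web            68       133
8      24   Amy  partner            27        51
9      33   Gus    phone            36        69
10     43   Gus  partner            46        89
11     50   Gus   retail            53       103
sort by units_plus_3:
    units   rep  channel  units_plus_3  combined
3       8   Amy      web            11        19
1      10   Zoe      web            13        23
8      24   Amy  partner            27        51
5      29   Zoe      web            32        61
9      33   Gus    phone            36        69
10     43   Gus  partner            46        89
0      49  Sara    phone            52       101
11     50   Gus   retail            53       103
2      51   Amy      web            54       105
7      65   Amy      web            68       133
4      71   Zoe      web            74       145
drop duplicate rep (keep=first):
   units   rep channel  units_plus_3  combined
3      8   Amy     web            11        19
1     10   Zoe     web            13        23
9     33   Gus   phone            36        69
0     49  Sara   phone            52       101
Reading off the max of column 'combined', we get 101.

101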